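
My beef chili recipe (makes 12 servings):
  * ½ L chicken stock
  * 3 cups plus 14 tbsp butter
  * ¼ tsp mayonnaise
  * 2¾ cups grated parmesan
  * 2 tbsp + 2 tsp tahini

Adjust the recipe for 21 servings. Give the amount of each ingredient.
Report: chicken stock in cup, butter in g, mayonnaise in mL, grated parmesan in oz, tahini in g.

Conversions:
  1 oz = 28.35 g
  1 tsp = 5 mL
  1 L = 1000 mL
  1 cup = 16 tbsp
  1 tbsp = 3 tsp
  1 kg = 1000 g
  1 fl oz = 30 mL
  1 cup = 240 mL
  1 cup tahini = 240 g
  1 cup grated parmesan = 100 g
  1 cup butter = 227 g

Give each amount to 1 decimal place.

Scaling factor: 21/12 = 7/4 = 1.75.
chicken stock: 0.5 L × 7/4 × 1000 mL/L ÷ 240 mL/cup ≈ 3.6 cup
butter: (3 cup + 14 tbsp = 3.875 cup) × 7/4 × 227 g/cup ≈ 1539.3 g
mayonnaise: 0.25 tsp × 7/4 × 5 mL/tsp ≈ 2.2 mL
grated parmesan: 2.75 cup × 7/4 × 100 g/cup ÷ 28.35 g/oz ≈ 17.0 oz
tahini: (2 tbsp + 2 tsp = 8/3 tbsp) × 7/4 ÷ 16 tbsp/cup × 240 g/cup = 70.0 g

chicken stock: 3.6 cup; butter: 1539.3 g; mayonnaise: 2.2 mL; grated parmesan: 17.0 oz; tahini: 70.0 g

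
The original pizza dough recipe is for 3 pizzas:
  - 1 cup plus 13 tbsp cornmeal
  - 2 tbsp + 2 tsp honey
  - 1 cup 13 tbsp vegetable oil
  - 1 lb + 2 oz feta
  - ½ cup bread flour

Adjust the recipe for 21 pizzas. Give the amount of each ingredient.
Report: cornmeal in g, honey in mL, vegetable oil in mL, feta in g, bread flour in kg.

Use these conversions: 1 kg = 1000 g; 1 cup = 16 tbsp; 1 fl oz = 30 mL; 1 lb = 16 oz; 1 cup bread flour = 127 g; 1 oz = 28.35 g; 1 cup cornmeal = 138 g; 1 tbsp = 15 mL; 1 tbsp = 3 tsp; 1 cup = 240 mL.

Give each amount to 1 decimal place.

Scaling factor: 21/3 = 7.
cornmeal: (1 cup + 13 tbsp = 1.8125 cup) × 7 × 138 g/cup ≈ 1750.9 g
honey: (2 tbsp + 2 tsp = 8/3 tbsp) × 7 × 15 mL/tbsp = 280.0 mL
vegetable oil: (1 cup + 13 tbsp = 1.8125 cup) × 7 × 240 mL/cup = 3045.0 mL
feta: (1 lb + 2 oz = 1.125 lb) × 7 × 16 oz/lb × 28.35 g/oz = 3572.1 g
bread flour: 0.5 cup × 7 × 127 g/cup ÷ 1000 g/kg ≈ 0.4 kg

cornmeal: 1750.9 g; honey: 280.0 mL; vegetable oil: 3045.0 mL; feta: 3572.1 g; bread flour: 0.4 kg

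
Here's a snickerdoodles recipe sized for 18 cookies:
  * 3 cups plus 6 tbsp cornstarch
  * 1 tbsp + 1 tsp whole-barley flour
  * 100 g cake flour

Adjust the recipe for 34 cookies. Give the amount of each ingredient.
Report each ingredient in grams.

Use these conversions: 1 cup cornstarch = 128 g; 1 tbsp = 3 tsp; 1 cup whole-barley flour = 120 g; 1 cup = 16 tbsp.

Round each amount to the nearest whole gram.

Scaling factor: 34/18 = 17/9.
cornstarch: (3 cup + 6 tbsp = 3.375 cup) × 17/9 × 128 g/cup = 816 g
whole-barley flour: (1 tbsp + 1 tsp = 4/3 tbsp) × 17/9 ÷ 16 tbsp/cup × 120 g/cup ≈ 19 g
cake flour: 100 g × 17/9 ≈ 189 g

cornstarch: 816 g; whole-barley flour: 19 g; cake flour: 189 g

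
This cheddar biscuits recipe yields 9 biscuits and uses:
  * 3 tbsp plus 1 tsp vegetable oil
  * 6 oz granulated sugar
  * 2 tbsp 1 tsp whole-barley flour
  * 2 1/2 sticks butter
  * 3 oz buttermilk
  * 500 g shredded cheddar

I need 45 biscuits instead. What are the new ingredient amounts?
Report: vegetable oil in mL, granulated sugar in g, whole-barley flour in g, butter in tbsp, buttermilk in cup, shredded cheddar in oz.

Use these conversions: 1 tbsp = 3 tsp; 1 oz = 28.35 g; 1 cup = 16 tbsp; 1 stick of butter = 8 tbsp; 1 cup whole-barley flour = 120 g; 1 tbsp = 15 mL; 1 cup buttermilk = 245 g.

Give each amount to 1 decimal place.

Scaling factor: 45/9 = 5.
vegetable oil: (3 tbsp + 1 tsp = 10/3 tbsp) × 5 × 15 mL/tbsp = 250.0 mL
granulated sugar: 6 oz × 5 × 28.35 g/oz = 850.5 g
whole-barley flour: (2 tbsp + 1 tsp = 7/3 tbsp) × 5 ÷ 16 tbsp/cup × 120 g/cup = 87.5 g
butter: 2.5 stick × 5 × 8 tbsp/stick = 100.0 tbsp
buttermilk: 3 oz × 5 × 28.35 g/oz ÷ 245 g/cup ≈ 1.7 cup
shredded cheddar: 500 g × 5 ÷ 28.35 g/oz ≈ 88.2 oz

vegetable oil: 250.0 mL; granulated sugar: 850.5 g; whole-barley flour: 87.5 g; butter: 100.0 tbsp; buttermilk: 1.7 cup; shredded cheddar: 88.2 oz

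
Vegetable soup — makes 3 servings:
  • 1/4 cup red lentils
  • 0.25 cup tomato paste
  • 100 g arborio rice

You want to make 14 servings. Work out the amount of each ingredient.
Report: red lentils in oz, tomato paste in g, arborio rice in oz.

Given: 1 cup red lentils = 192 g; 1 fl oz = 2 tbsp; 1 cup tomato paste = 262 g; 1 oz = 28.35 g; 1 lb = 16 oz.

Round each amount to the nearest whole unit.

red lentils: 8 oz; tomato paste: 306 g; arborio rice: 16 oz

Scaling factor: 14/3.
red lentils: 0.25 cup × 14/3 × 192 g/cup ÷ 28.35 g/oz ≈ 8 oz
tomato paste: 0.25 cup × 14/3 × 262 g/cup ≈ 306 g
arborio rice: 100 g × 14/3 ÷ 28.35 g/oz ≈ 16 oz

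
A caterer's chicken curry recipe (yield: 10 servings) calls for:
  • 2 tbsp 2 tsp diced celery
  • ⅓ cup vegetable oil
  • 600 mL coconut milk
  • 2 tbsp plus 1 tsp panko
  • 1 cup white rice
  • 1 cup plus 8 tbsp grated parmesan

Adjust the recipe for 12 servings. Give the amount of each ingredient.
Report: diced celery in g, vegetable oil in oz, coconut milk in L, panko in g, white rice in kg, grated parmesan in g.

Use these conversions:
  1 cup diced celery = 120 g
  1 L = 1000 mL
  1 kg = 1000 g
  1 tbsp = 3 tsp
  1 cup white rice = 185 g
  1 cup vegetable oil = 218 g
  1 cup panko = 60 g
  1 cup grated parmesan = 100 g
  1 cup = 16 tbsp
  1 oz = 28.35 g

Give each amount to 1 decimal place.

Scaling factor: 12/10 = 6/5 = 1.2.
diced celery: (2 tbsp + 2 tsp = 8/3 tbsp) × 6/5 ÷ 16 tbsp/cup × 120 g/cup = 24.0 g
vegetable oil: 1/3 cup × 6/5 × 218 g/cup ÷ 28.35 g/oz ≈ 3.1 oz
coconut milk: 600 mL × 6/5 ÷ 1000 mL/L ≈ 0.7 L
panko: (2 tbsp + 1 tsp = 7/3 tbsp) × 6/5 ÷ 16 tbsp/cup × 60 g/cup = 10.5 g
white rice: 1 cup × 6/5 × 185 g/cup ÷ 1000 g/kg ≈ 0.2 kg
grated parmesan: (1 cup + 8 tbsp = 1.5 cup) × 6/5 × 100 g/cup = 180.0 g

diced celery: 24.0 g; vegetable oil: 3.1 oz; coconut milk: 0.7 L; panko: 10.5 g; white rice: 0.2 kg; grated parmesan: 180.0 g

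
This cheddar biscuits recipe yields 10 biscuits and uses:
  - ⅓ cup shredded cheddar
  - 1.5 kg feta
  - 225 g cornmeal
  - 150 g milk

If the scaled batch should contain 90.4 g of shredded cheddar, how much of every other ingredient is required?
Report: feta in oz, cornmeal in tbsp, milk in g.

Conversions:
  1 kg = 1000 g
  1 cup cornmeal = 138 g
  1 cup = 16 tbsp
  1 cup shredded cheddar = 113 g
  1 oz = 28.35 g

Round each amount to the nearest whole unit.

The original recipe has 113/3 g of shredded cheddar, so the scaling factor is 90.4 ÷ 113/3 = 12/5 = 2.4.
feta: 1.5 kg × 12/5 × 1000 g/kg ÷ 28.35 g/oz ≈ 127 oz
cornmeal: 225 g × 12/5 ÷ 138 g/cup × 16 tbsp/cup ≈ 63 tbsp
milk: 150 g × 12/5 = 360 g

feta: 127 oz; cornmeal: 63 tbsp; milk: 360 g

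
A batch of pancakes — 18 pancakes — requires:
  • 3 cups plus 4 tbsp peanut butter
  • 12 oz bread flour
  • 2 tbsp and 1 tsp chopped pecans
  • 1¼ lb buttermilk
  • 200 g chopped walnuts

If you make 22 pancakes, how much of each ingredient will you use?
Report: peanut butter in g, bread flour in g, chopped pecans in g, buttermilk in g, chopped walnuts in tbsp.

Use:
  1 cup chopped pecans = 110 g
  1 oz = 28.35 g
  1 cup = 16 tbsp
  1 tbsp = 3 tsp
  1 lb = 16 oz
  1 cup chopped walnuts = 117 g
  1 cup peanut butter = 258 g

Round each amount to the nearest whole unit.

Scaling factor: 22/18 = 11/9.
peanut butter: (3 cup + 4 tbsp = 3.25 cup) × 11/9 × 258 g/cup ≈ 1025 g
bread flour: 12 oz × 11/9 × 28.35 g/oz ≈ 416 g
chopped pecans: (2 tbsp + 1 tsp = 7/3 tbsp) × 11/9 ÷ 16 tbsp/cup × 110 g/cup ≈ 20 g
buttermilk: 1.25 lb × 11/9 × 16 oz/lb × 28.35 g/oz = 693 g
chopped walnuts: 200 g × 11/9 ÷ 117 g/cup × 16 tbsp/cup ≈ 33 tbsp

peanut butter: 1025 g; bread flour: 416 g; chopped pecans: 20 g; buttermilk: 693 g; chopped walnuts: 33 tbsp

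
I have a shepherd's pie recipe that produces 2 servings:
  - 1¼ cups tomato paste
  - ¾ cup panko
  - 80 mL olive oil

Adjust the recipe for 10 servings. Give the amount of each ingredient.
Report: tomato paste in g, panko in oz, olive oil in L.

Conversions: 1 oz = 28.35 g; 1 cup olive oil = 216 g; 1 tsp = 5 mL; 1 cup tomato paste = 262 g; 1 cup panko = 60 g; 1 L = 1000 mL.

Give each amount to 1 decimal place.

tomato paste: 1637.5 g; panko: 7.9 oz; olive oil: 0.4 L

Scaling factor: 10/2 = 5.
tomato paste: 1.25 cup × 5 × 262 g/cup = 1637.5 g
panko: 0.75 cup × 5 × 60 g/cup ÷ 28.35 g/oz ≈ 7.9 oz
olive oil: 80 mL × 5 ÷ 1000 mL/L = 0.4 L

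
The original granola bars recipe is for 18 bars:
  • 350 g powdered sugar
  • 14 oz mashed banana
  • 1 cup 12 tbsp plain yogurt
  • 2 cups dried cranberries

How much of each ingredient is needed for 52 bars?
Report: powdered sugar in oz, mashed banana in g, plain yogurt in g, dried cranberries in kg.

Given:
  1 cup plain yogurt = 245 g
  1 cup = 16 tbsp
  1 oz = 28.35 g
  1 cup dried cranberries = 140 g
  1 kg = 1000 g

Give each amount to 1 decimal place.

Scaling factor: 52/18 = 26/9.
powdered sugar: 350 g × 26/9 ÷ 28.35 g/oz ≈ 35.7 oz
mashed banana: 14 oz × 26/9 × 28.35 g/oz = 1146.6 g
plain yogurt: (1 cup + 12 tbsp = 1.75 cup) × 26/9 × 245 g/cup ≈ 1238.6 g
dried cranberries: 2 cup × 26/9 × 140 g/cup ÷ 1000 g/kg ≈ 0.8 kg

powdered sugar: 35.7 oz; mashed banana: 1146.6 g; plain yogurt: 1238.6 g; dried cranberries: 0.8 kg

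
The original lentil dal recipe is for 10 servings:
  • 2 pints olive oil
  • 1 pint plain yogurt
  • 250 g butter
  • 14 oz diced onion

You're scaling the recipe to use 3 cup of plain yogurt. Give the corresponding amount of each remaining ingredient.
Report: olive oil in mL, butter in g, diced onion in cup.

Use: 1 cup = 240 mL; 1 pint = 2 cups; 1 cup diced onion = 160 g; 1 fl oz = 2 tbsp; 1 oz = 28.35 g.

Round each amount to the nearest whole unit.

olive oil: 1440 mL; butter: 375 g; diced onion: 4 cup

The original recipe has 2 cup of plain yogurt, so the scaling factor is 3 ÷ 2 = 3/2 = 1.5.
olive oil: 2 pint × 3/2 × 2 cup/pint × 240 mL/cup = 1440 mL
butter: 250 g × 3/2 = 375 g
diced onion: 14 oz × 3/2 × 28.35 g/oz ÷ 160 g/cup ≈ 4 cup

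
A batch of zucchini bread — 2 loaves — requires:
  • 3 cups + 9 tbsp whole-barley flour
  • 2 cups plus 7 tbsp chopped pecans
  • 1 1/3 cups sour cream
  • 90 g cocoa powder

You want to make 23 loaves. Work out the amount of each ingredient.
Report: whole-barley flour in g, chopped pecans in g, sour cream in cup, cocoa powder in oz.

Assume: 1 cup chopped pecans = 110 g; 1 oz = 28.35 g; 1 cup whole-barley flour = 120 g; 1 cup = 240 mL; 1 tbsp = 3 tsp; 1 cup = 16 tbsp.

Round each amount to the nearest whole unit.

whole-barley flour: 4916 g; chopped pecans: 3083 g; sour cream: 15 cup; cocoa powder: 37 oz

Scaling factor: 23/2 = 11.5.
whole-barley flour: (3 cup + 9 tbsp = 3.5625 cup) × 23/2 × 120 g/cup ≈ 4916 g
chopped pecans: (2 cup + 7 tbsp = 2.4375 cup) × 23/2 × 110 g/cup ≈ 3083 g
sour cream: 4/3 cup × 23/2 ≈ 15 cup
cocoa powder: 90 g × 23/2 ÷ 28.35 g/oz ≈ 37 oz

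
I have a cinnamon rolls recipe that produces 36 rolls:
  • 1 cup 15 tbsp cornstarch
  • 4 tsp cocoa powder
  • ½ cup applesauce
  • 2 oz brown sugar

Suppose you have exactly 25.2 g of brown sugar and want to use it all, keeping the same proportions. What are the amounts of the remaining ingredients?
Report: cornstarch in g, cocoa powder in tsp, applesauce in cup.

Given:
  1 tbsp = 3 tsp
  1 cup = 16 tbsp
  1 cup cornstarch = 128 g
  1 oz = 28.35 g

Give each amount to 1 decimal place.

The original recipe has 56.7 g of brown sugar, so the scaling factor is 25.2 ÷ 56.7 = 4/9.
cornstarch: (1 cup + 15 tbsp = 1.9375 cup) × 4/9 × 128 g/cup ≈ 110.2 g
cocoa powder: 4 tsp × 4/9 ≈ 1.8 tsp
applesauce: 0.5 cup × 4/9 ≈ 0.2 cup

cornstarch: 110.2 g; cocoa powder: 1.8 tsp; applesauce: 0.2 cup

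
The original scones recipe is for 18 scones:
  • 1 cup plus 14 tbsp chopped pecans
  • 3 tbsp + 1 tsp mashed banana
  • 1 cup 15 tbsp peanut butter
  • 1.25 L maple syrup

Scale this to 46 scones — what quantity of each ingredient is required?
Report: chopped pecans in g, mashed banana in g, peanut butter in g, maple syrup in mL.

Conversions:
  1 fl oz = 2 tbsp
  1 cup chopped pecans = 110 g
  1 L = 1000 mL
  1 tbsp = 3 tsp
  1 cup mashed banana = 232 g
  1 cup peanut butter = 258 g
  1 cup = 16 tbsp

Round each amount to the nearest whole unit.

Scaling factor: 46/18 = 23/9.
chopped pecans: (1 cup + 14 tbsp = 1.875 cup) × 23/9 × 110 g/cup ≈ 527 g
mashed banana: (3 tbsp + 1 tsp = 10/3 tbsp) × 23/9 ÷ 16 tbsp/cup × 232 g/cup ≈ 124 g
peanut butter: (1 cup + 15 tbsp = 1.9375 cup) × 23/9 × 258 g/cup ≈ 1277 g
maple syrup: 1.25 L × 23/9 × 1000 mL/L ≈ 3194 mL

chopped pecans: 527 g; mashed banana: 124 g; peanut butter: 1277 g; maple syrup: 3194 mL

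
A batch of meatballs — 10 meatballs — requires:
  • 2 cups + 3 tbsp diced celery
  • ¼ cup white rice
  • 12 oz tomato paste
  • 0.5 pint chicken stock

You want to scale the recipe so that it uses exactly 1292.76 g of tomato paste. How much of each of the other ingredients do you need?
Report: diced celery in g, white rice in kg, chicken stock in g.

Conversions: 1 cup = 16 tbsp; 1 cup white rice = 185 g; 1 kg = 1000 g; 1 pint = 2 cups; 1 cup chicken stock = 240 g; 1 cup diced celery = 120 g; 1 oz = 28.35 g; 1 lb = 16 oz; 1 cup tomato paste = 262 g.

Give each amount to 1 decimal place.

The original recipe has 340.2 g of tomato paste, so the scaling factor is 1292.76 ÷ 340.2 = 19/5 = 3.8.
diced celery: (2 cup + 3 tbsp = 2.1875 cup) × 19/5 × 120 g/cup = 997.5 g
white rice: 0.25 cup × 19/5 × 185 g/cup ÷ 1000 g/kg ≈ 0.2 kg
chicken stock: 0.5 pint × 19/5 × 2 cup/pint × 240 g/cup = 912.0 g

diced celery: 997.5 g; white rice: 0.2 kg; chicken stock: 912.0 g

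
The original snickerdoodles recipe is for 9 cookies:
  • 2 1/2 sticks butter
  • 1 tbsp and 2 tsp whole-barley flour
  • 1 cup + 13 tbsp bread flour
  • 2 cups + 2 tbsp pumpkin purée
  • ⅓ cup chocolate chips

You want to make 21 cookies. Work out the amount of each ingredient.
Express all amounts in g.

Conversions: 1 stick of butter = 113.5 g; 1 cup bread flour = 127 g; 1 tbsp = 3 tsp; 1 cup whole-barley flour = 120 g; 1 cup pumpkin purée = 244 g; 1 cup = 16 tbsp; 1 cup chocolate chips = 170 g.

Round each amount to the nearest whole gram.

Scaling factor: 21/9 = 7/3.
butter: 2.5 stick × 7/3 × 113.5 g/stick ≈ 662 g
whole-barley flour: (1 tbsp + 2 tsp = 5/3 tbsp) × 7/3 ÷ 16 tbsp/cup × 120 g/cup ≈ 29 g
bread flour: (1 cup + 13 tbsp = 1.8125 cup) × 7/3 × 127 g/cup ≈ 537 g
pumpkin purée: (2 cup + 2 tbsp = 2.125 cup) × 7/3 × 244 g/cup ≈ 1210 g
chocolate chips: 1/3 cup × 7/3 × 170 g/cup ≈ 132 g

butter: 662 g; whole-barley flour: 29 g; bread flour: 537 g; pumpkin purée: 1210 g; chocolate chips: 132 g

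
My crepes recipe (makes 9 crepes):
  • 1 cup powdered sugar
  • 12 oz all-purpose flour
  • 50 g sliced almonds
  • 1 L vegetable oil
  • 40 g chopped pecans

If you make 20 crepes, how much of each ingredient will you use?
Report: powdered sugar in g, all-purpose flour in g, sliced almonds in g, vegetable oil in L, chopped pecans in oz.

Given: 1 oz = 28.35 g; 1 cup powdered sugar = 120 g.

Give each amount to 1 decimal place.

powdered sugar: 266.7 g; all-purpose flour: 756.0 g; sliced almonds: 111.1 g; vegetable oil: 2.2 L; chopped pecans: 3.1 oz

Scaling factor: 20/9.
powdered sugar: 1 cup × 20/9 × 120 g/cup ≈ 266.7 g
all-purpose flour: 12 oz × 20/9 × 28.35 g/oz = 756.0 g
sliced almonds: 50 g × 20/9 ≈ 111.1 g
vegetable oil: 1 L × 20/9 ≈ 2.2 L
chopped pecans: 40 g × 20/9 ÷ 28.35 g/oz ≈ 3.1 oz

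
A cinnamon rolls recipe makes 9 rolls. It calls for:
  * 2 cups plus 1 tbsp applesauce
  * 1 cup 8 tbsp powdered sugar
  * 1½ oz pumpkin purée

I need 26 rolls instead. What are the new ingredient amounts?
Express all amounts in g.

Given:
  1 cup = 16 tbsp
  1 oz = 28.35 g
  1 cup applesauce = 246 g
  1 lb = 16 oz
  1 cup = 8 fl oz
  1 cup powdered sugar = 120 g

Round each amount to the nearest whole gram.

applesauce: 1466 g; powdered sugar: 520 g; pumpkin purée: 123 g

Scaling factor: 26/9.
applesauce: (2 cup + 1 tbsp = 2.0625 cup) × 26/9 × 246 g/cup ≈ 1466 g
powdered sugar: (1 cup + 8 tbsp = 1.5 cup) × 26/9 × 120 g/cup = 520 g
pumpkin purée: 1.5 oz × 26/9 × 28.35 g/oz ≈ 123 g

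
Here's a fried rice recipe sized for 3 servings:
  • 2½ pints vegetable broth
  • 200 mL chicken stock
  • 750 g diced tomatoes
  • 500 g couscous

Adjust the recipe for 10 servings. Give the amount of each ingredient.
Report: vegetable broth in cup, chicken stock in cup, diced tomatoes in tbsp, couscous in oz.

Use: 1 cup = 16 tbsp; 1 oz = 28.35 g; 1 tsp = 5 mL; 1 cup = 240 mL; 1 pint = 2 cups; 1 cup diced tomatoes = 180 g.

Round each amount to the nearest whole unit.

Scaling factor: 10/3.
vegetable broth: 2.5 pint × 10/3 × 2 cup/pint ≈ 17 cup
chicken stock: 200 mL × 10/3 ÷ 240 mL/cup ≈ 3 cup
diced tomatoes: 750 g × 10/3 ÷ 180 g/cup × 16 tbsp/cup ≈ 222 tbsp
couscous: 500 g × 10/3 ÷ 28.35 g/oz ≈ 59 oz

vegetable broth: 17 cup; chicken stock: 3 cup; diced tomatoes: 222 tbsp; couscous: 59 oz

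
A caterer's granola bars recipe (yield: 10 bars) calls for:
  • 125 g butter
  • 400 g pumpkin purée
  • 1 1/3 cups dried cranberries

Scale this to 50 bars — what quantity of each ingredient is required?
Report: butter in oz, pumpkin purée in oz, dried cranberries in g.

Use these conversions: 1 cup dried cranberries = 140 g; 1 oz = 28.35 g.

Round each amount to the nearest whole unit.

Scaling factor: 50/10 = 5.
butter: 125 g × 5 ÷ 28.35 g/oz ≈ 22 oz
pumpkin purée: 400 g × 5 ÷ 28.35 g/oz ≈ 71 oz
dried cranberries: 4/3 cup × 5 × 140 g/cup ≈ 933 g

butter: 22 oz; pumpkin purée: 71 oz; dried cranberries: 933 g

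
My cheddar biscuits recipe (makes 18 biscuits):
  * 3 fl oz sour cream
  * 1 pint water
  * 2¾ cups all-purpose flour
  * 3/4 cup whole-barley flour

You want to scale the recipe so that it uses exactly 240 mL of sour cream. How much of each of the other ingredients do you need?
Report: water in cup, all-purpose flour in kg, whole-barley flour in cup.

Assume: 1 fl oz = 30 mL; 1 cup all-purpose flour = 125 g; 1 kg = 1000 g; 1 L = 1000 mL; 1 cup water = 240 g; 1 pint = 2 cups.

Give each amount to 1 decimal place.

The original recipe has 90 mL of sour cream, so the scaling factor is 240 ÷ 90 = 8/3.
water: 1 pint × 8/3 × 2 cup/pint ≈ 5.3 cup
all-purpose flour: 2.75 cup × 8/3 × 125 g/cup ÷ 1000 g/kg ≈ 0.9 kg
whole-barley flour: 0.75 cup × 8/3 = 2.0 cup

water: 5.3 cup; all-purpose flour: 0.9 kg; whole-barley flour: 2.0 cup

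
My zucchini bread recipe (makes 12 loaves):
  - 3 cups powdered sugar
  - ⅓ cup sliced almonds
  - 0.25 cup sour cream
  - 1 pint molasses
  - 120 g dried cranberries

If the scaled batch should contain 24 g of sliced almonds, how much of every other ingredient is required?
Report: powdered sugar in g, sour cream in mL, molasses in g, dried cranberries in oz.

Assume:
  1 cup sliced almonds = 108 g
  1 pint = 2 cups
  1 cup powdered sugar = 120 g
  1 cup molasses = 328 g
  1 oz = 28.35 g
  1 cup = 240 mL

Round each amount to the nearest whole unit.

powdered sugar: 240 g; sour cream: 40 mL; molasses: 437 g; dried cranberries: 3 oz

The original recipe has 36 g of sliced almonds, so the scaling factor is 24 ÷ 36 = 2/3.
powdered sugar: 3 cup × 2/3 × 120 g/cup = 240 g
sour cream: 0.25 cup × 2/3 × 240 mL/cup = 40 mL
molasses: 1 pint × 2/3 × 2 cup/pint × 328 g/cup ≈ 437 g
dried cranberries: 120 g × 2/3 ÷ 28.35 g/oz ≈ 3 oz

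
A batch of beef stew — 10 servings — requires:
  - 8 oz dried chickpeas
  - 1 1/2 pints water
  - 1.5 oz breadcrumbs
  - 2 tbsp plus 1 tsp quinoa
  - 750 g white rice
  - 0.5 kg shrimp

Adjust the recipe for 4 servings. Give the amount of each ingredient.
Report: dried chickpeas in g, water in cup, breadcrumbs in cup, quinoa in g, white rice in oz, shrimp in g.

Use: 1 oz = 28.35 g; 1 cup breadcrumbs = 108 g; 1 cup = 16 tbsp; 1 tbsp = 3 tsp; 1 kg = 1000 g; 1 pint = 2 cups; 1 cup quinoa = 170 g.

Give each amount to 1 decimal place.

Scaling factor: 4/10 = 2/5 = 0.4.
dried chickpeas: 8 oz × 2/5 × 28.35 g/oz ≈ 90.7 g
water: 1.5 pint × 2/5 × 2 cup/pint = 1.2 cup
breadcrumbs: 1.5 oz × 2/5 × 28.35 g/oz ÷ 108 g/cup ≈ 0.2 cup
quinoa: (2 tbsp + 1 tsp = 7/3 tbsp) × 2/5 ÷ 16 tbsp/cup × 170 g/cup ≈ 9.9 g
white rice: 750 g × 2/5 ÷ 28.35 g/oz ≈ 10.6 oz
shrimp: 0.5 kg × 2/5 × 1000 g/kg = 200.0 g

dried chickpeas: 90.7 g; water: 1.2 cup; breadcrumbs: 0.2 cup; quinoa: 9.9 g; white rice: 10.6 oz; shrimp: 200.0 g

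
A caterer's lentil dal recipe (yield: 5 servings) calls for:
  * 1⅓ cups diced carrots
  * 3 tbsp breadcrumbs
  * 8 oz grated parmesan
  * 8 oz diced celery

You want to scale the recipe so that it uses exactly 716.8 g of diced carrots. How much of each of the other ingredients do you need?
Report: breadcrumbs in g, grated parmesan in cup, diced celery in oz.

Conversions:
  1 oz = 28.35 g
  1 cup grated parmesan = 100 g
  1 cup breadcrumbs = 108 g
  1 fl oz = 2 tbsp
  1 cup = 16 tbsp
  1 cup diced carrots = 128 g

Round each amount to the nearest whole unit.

The original recipe has 512/3 g of diced carrots, so the scaling factor is 716.8 ÷ 512/3 = 21/5 = 4.2.
breadcrumbs: 3 tbsp × 21/5 ÷ 16 tbsp/cup × 108 g/cup ≈ 85 g
grated parmesan: 8 oz × 21/5 × 28.35 g/oz ÷ 100 g/cup ≈ 10 cup
diced celery: 8 oz × 21/5 ≈ 34 oz

breadcrumbs: 85 g; grated parmesan: 10 cup; diced celery: 34 oz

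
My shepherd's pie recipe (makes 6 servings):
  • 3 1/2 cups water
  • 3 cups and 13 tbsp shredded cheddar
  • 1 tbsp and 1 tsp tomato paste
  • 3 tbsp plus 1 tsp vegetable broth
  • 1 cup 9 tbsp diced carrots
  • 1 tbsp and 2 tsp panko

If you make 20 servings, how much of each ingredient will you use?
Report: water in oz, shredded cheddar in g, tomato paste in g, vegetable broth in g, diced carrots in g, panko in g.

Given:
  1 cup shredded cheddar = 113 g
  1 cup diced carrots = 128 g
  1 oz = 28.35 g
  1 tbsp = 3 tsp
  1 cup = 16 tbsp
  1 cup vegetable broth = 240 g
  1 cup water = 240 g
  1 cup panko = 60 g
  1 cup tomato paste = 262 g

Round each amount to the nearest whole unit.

Scaling factor: 20/6 = 10/3.
water: 3.5 cup × 10/3 × 240 g/cup ÷ 28.35 g/oz ≈ 99 oz
shredded cheddar: (3 cup + 13 tbsp = 3.8125 cup) × 10/3 × 113 g/cup ≈ 1436 g
tomato paste: (1 tbsp + 1 tsp = 4/3 tbsp) × 10/3 ÷ 16 tbsp/cup × 262 g/cup ≈ 73 g
vegetable broth: (3 tbsp + 1 tsp = 10/3 tbsp) × 10/3 ÷ 16 tbsp/cup × 240 g/cup ≈ 167 g
diced carrots: (1 cup + 9 tbsp = 1.5625 cup) × 10/3 × 128 g/cup ≈ 667 g
panko: (1 tbsp + 2 tsp = 5/3 tbsp) × 10/3 ÷ 16 tbsp/cup × 60 g/cup ≈ 21 g

water: 99 oz; shredded cheddar: 1436 g; tomato paste: 73 g; vegetable broth: 167 g; diced carrots: 667 g; panko: 21 g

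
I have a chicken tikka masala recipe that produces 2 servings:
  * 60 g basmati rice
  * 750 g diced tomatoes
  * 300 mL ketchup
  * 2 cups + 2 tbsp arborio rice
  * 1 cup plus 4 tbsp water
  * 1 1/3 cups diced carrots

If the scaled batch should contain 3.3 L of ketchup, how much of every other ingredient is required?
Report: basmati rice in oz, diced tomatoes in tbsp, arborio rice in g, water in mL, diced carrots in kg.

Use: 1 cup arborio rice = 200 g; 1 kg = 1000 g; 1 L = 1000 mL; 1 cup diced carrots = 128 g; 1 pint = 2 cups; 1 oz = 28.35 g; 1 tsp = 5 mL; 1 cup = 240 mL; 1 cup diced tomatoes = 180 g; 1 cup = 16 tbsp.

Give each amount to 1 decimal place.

basmati rice: 23.3 oz; diced tomatoes: 733.3 tbsp; arborio rice: 4675.0 g; water: 3300.0 mL; diced carrots: 1.9 kg

The original recipe has 0.3 L of ketchup, so the scaling factor is 3.3 ÷ 0.3 = 11.
basmati rice: 60 g × 11 ÷ 28.35 g/oz ≈ 23.3 oz
diced tomatoes: 750 g × 11 ÷ 180 g/cup × 16 tbsp/cup ≈ 733.3 tbsp
arborio rice: (2 cup + 2 tbsp = 2.125 cup) × 11 × 200 g/cup = 4675.0 g
water: (1 cup + 4 tbsp = 1.25 cup) × 11 × 240 mL/cup = 3300.0 mL
diced carrots: 4/3 cup × 11 × 128 g/cup ÷ 1000 g/kg ≈ 1.9 kg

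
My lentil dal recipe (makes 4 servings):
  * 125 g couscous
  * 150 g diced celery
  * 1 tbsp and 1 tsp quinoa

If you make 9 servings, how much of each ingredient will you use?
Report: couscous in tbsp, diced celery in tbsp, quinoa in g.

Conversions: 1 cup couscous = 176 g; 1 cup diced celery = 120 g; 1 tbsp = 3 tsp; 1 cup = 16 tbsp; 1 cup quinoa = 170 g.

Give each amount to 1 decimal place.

couscous: 25.6 tbsp; diced celery: 45.0 tbsp; quinoa: 31.9 g

Scaling factor: 9/4 = 2.25.
couscous: 125 g × 9/4 ÷ 176 g/cup × 16 tbsp/cup ≈ 25.6 tbsp
diced celery: 150 g × 9/4 ÷ 120 g/cup × 16 tbsp/cup = 45.0 tbsp
quinoa: (1 tbsp + 1 tsp = 4/3 tbsp) × 9/4 ÷ 16 tbsp/cup × 170 g/cup ≈ 31.9 g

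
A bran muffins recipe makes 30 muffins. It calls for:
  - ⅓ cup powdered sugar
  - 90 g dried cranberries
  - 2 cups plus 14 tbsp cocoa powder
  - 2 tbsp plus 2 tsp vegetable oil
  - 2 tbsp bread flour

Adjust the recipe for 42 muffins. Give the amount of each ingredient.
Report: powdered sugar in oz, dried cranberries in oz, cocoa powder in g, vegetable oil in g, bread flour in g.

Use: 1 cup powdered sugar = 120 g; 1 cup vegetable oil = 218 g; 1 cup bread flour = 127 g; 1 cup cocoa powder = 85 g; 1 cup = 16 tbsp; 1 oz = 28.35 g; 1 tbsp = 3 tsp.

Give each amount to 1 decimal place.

powdered sugar: 2.0 oz; dried cranberries: 4.4 oz; cocoa powder: 342.1 g; vegetable oil: 50.9 g; bread flour: 22.2 g

Scaling factor: 42/30 = 7/5 = 1.4.
powdered sugar: 1/3 cup × 7/5 × 120 g/cup ÷ 28.35 g/oz ≈ 2.0 oz
dried cranberries: 90 g × 7/5 ÷ 28.35 g/oz ≈ 4.4 oz
cocoa powder: (2 cup + 14 tbsp = 2.875 cup) × 7/5 × 85 g/cup ≈ 342.1 g
vegetable oil: (2 tbsp + 2 tsp = 8/3 tbsp) × 7/5 ÷ 16 tbsp/cup × 218 g/cup ≈ 50.9 g
bread flour: 2 tbsp × 7/5 ÷ 16 tbsp/cup × 127 g/cup ≈ 22.2 g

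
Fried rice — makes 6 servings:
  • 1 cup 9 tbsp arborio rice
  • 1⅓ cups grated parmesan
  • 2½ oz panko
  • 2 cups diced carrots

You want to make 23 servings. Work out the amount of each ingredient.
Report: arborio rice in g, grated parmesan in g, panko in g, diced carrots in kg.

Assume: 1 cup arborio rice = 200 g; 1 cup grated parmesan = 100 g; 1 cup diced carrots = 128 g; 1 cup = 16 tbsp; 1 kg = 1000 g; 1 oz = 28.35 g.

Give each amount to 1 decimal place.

Scaling factor: 23/6.
arborio rice: (1 cup + 9 tbsp = 1.5625 cup) × 23/6 × 200 g/cup ≈ 1197.9 g
grated parmesan: 4/3 cup × 23/6 × 100 g/cup ≈ 511.1 g
panko: 2.5 oz × 23/6 × 28.35 g/oz ≈ 271.7 g
diced carrots: 2 cup × 23/6 × 128 g/cup ÷ 1000 g/kg ≈ 1.0 kg

arborio rice: 1197.9 g; grated parmesan: 511.1 g; panko: 271.7 g; diced carrots: 1.0 kg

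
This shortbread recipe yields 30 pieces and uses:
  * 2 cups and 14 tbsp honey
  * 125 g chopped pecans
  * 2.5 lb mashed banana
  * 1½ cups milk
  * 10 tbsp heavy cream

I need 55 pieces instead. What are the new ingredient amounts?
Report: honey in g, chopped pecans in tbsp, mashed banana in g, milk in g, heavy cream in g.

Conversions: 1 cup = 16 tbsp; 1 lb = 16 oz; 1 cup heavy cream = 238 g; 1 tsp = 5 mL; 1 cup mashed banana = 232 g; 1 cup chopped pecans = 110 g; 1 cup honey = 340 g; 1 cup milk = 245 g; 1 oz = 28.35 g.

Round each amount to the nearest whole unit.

Scaling factor: 55/30 = 11/6.
honey: (2 cup + 14 tbsp = 2.875 cup) × 11/6 × 340 g/cup ≈ 1792 g
chopped pecans: 125 g × 11/6 ÷ 110 g/cup × 16 tbsp/cup ≈ 33 tbsp
mashed banana: 2.5 lb × 11/6 × 16 oz/lb × 28.35 g/oz = 2079 g
milk: 1.5 cup × 11/6 × 245 g/cup ≈ 674 g
heavy cream: 10 tbsp × 11/6 ÷ 16 tbsp/cup × 238 g/cup ≈ 273 g

honey: 1792 g; chopped pecans: 33 tbsp; mashed banana: 2079 g; milk: 674 g; heavy cream: 273 g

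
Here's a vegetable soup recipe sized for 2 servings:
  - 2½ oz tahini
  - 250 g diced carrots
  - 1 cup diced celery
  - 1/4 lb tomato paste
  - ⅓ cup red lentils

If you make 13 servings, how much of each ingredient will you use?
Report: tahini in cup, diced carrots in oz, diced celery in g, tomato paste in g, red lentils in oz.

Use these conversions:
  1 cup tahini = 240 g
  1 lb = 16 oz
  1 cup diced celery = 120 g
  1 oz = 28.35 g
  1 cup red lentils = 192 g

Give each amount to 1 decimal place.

Scaling factor: 13/2 = 6.5.
tahini: 2.5 oz × 13/2 × 28.35 g/oz ÷ 240 g/cup ≈ 1.9 cup
diced carrots: 250 g × 13/2 ÷ 28.35 g/oz ≈ 57.3 oz
diced celery: 1 cup × 13/2 × 120 g/cup = 780.0 g
tomato paste: 0.25 lb × 13/2 × 16 oz/lb × 28.35 g/oz = 737.1 g
red lentils: 1/3 cup × 13/2 × 192 g/cup ÷ 28.35 g/oz ≈ 14.7 oz

tahini: 1.9 cup; diced carrots: 57.3 oz; diced celery: 780.0 g; tomato paste: 737.1 g; red lentils: 14.7 oz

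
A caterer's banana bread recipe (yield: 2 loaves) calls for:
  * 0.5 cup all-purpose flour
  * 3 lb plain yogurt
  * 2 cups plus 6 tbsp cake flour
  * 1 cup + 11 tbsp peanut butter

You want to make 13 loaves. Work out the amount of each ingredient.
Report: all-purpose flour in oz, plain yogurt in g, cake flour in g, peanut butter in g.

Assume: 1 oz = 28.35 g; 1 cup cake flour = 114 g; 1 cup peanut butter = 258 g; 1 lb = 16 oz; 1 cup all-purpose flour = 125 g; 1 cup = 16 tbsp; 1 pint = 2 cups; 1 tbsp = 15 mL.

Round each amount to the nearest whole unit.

Scaling factor: 13/2 = 6.5.
all-purpose flour: 0.5 cup × 13/2 × 125 g/cup ÷ 28.35 g/oz ≈ 14 oz
plain yogurt: 3 lb × 13/2 × 16 oz/lb × 28.35 g/oz ≈ 8845 g
cake flour: (2 cup + 6 tbsp = 2.375 cup) × 13/2 × 114 g/cup ≈ 1760 g
peanut butter: (1 cup + 11 tbsp = 1.6875 cup) × 13/2 × 258 g/cup ≈ 2830 g

all-purpose flour: 14 oz; plain yogurt: 8845 g; cake flour: 1760 g; peanut butter: 2830 g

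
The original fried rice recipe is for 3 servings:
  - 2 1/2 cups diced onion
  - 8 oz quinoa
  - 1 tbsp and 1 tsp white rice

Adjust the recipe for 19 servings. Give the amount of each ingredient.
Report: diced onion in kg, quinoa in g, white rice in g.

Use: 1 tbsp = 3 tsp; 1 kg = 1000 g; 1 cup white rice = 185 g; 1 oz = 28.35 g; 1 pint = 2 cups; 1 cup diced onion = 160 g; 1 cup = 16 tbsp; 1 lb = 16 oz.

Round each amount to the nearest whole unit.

diced onion: 3 kg; quinoa: 1436 g; white rice: 98 g

Scaling factor: 19/3.
diced onion: 2.5 cup × 19/3 × 160 g/cup ÷ 1000 g/kg ≈ 3 kg
quinoa: 8 oz × 19/3 × 28.35 g/oz ≈ 1436 g
white rice: (1 tbsp + 1 tsp = 4/3 tbsp) × 19/3 ÷ 16 tbsp/cup × 185 g/cup ≈ 98 g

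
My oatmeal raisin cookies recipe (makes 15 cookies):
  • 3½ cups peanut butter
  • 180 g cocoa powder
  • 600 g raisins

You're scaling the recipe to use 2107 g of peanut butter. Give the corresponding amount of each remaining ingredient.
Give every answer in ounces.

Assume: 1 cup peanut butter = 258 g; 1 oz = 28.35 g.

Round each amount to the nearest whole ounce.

cocoa powder: 15 oz; raisins: 49 oz

The original recipe has 903 g of peanut butter, so the scaling factor is 2107 ÷ 903 = 7/3.
cocoa powder: 180 g × 7/3 ÷ 28.35 g/oz ≈ 15 oz
raisins: 600 g × 7/3 ÷ 28.35 g/oz ≈ 49 oz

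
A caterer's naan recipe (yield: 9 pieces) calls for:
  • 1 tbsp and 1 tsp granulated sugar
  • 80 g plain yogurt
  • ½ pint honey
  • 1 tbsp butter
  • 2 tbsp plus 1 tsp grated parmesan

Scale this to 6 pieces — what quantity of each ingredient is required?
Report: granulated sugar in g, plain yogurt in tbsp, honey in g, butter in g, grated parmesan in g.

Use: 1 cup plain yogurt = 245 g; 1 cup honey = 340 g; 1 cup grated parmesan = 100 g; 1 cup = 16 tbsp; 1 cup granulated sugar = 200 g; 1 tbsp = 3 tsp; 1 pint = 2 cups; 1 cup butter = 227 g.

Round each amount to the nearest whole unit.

granulated sugar: 11 g; plain yogurt: 3 tbsp; honey: 227 g; butter: 9 g; grated parmesan: 10 g

Scaling factor: 6/9 = 2/3.
granulated sugar: (1 tbsp + 1 tsp = 4/3 tbsp) × 2/3 ÷ 16 tbsp/cup × 200 g/cup ≈ 11 g
plain yogurt: 80 g × 2/3 ÷ 245 g/cup × 16 tbsp/cup ≈ 3 tbsp
honey: 0.5 pint × 2/3 × 2 cup/pint × 340 g/cup ≈ 227 g
butter: 1 tbsp × 2/3 ÷ 16 tbsp/cup × 227 g/cup ≈ 9 g
grated parmesan: (2 tbsp + 1 tsp = 7/3 tbsp) × 2/3 ÷ 16 tbsp/cup × 100 g/cup ≈ 10 g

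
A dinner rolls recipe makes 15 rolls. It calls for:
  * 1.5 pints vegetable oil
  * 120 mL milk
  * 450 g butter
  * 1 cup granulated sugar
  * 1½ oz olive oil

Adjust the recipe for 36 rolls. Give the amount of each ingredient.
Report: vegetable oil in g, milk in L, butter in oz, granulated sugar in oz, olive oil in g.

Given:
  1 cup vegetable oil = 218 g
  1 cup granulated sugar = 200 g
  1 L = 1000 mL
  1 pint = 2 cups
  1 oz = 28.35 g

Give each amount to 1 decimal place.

vegetable oil: 1569.6 g; milk: 0.3 L; butter: 38.1 oz; granulated sugar: 16.9 oz; olive oil: 102.1 g

Scaling factor: 36/15 = 12/5 = 2.4.
vegetable oil: 1.5 pint × 12/5 × 2 cup/pint × 218 g/cup = 1569.6 g
milk: 120 mL × 12/5 ÷ 1000 mL/L ≈ 0.3 L
butter: 450 g × 12/5 ÷ 28.35 g/oz ≈ 38.1 oz
granulated sugar: 1 cup × 12/5 × 200 g/cup ÷ 28.35 g/oz ≈ 16.9 oz
olive oil: 1.5 oz × 12/5 × 28.35 g/oz ≈ 102.1 g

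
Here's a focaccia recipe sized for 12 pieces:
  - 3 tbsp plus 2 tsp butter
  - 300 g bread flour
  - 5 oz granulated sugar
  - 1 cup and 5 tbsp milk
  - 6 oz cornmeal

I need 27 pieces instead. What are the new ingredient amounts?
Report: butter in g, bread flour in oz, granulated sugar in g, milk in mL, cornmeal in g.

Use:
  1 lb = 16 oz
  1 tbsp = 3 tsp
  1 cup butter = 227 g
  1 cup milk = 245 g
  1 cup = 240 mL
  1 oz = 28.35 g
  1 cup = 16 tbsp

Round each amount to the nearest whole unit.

Scaling factor: 27/12 = 9/4 = 2.25.
butter: (3 tbsp + 2 tsp = 11/3 tbsp) × 9/4 ÷ 16 tbsp/cup × 227 g/cup ≈ 117 g
bread flour: 300 g × 9/4 ÷ 28.35 g/oz ≈ 24 oz
granulated sugar: 5 oz × 9/4 × 28.35 g/oz ≈ 319 g
milk: (1 cup + 5 tbsp = 1.3125 cup) × 9/4 × 240 mL/cup ≈ 709 mL
cornmeal: 6 oz × 9/4 × 28.35 g/oz ≈ 383 g

butter: 117 g; bread flour: 24 oz; granulated sugar: 319 g; milk: 709 mL; cornmeal: 383 g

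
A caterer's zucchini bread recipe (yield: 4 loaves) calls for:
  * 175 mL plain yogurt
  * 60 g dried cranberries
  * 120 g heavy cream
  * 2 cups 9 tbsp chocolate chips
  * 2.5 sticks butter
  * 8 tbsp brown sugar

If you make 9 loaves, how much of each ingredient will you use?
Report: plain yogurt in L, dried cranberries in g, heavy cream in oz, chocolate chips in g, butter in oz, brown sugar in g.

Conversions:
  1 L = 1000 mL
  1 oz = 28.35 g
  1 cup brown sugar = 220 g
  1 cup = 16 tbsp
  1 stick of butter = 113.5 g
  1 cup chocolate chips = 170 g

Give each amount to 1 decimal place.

plain yogurt: 0.4 L; dried cranberries: 135.0 g; heavy cream: 9.5 oz; chocolate chips: 980.2 g; butter: 22.5 oz; brown sugar: 247.5 g

Scaling factor: 9/4 = 2.25.
plain yogurt: 175 mL × 9/4 ÷ 1000 mL/L ≈ 0.4 L
dried cranberries: 60 g × 9/4 = 135.0 g
heavy cream: 120 g × 9/4 ÷ 28.35 g/oz ≈ 9.5 oz
chocolate chips: (2 cup + 9 tbsp = 2.5625 cup) × 9/4 × 170 g/cup ≈ 980.2 g
butter: 2.5 stick × 9/4 × 113.5 g/stick ÷ 28.35 g/oz ≈ 22.5 oz
brown sugar: 8 tbsp × 9/4 ÷ 16 tbsp/cup × 220 g/cup = 247.5 g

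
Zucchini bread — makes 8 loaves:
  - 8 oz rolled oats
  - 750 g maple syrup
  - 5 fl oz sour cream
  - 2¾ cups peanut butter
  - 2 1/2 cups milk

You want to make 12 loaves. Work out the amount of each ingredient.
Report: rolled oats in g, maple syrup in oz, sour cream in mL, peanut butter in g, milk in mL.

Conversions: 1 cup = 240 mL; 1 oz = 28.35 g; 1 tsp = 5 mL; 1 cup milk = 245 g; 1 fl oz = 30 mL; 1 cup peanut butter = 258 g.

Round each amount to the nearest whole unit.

Scaling factor: 12/8 = 3/2 = 1.5.
rolled oats: 8 oz × 3/2 × 28.35 g/oz ≈ 340 g
maple syrup: 750 g × 3/2 ÷ 28.35 g/oz ≈ 40 oz
sour cream: 5 fl oz × 3/2 × 30 mL/fl oz = 225 mL
peanut butter: 2.75 cup × 3/2 × 258 g/cup ≈ 1064 g
milk: 2.5 cup × 3/2 × 240 mL/cup = 900 mL

rolled oats: 340 g; maple syrup: 40 oz; sour cream: 225 mL; peanut butter: 1064 g; milk: 900 mL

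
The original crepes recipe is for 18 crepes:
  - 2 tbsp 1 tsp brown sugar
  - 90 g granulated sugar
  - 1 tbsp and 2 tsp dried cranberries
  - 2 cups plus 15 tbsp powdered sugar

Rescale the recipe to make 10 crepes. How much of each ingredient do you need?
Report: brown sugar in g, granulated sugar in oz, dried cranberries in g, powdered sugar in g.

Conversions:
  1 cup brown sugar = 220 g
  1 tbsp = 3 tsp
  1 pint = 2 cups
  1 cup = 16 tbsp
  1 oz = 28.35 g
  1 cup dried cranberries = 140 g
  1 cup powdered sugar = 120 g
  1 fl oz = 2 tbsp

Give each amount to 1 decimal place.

brown sugar: 17.8 g; granulated sugar: 1.8 oz; dried cranberries: 8.1 g; powdered sugar: 195.8 g

Scaling factor: 10/18 = 5/9.
brown sugar: (2 tbsp + 1 tsp = 7/3 tbsp) × 5/9 ÷ 16 tbsp/cup × 220 g/cup ≈ 17.8 g
granulated sugar: 90 g × 5/9 ÷ 28.35 g/oz ≈ 1.8 oz
dried cranberries: (1 tbsp + 2 tsp = 5/3 tbsp) × 5/9 ÷ 16 tbsp/cup × 140 g/cup ≈ 8.1 g
powdered sugar: (2 cup + 15 tbsp = 2.9375 cup) × 5/9 × 120 g/cup ≈ 195.8 g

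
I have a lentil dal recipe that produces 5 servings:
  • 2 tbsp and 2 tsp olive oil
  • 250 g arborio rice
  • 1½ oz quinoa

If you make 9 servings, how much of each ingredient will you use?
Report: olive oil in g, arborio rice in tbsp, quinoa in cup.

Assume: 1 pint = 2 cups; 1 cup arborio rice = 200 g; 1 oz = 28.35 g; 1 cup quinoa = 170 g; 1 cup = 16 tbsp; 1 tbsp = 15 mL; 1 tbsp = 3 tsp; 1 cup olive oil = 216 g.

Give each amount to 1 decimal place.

Scaling factor: 9/5 = 1.8.
olive oil: (2 tbsp + 2 tsp = 8/3 tbsp) × 9/5 ÷ 16 tbsp/cup × 216 g/cup = 64.8 g
arborio rice: 250 g × 9/5 ÷ 200 g/cup × 16 tbsp/cup = 36.0 tbsp
quinoa: 1.5 oz × 9/5 × 28.35 g/oz ÷ 170 g/cup ≈ 0.5 cup

olive oil: 64.8 g; arborio rice: 36.0 tbsp; quinoa: 0.5 cup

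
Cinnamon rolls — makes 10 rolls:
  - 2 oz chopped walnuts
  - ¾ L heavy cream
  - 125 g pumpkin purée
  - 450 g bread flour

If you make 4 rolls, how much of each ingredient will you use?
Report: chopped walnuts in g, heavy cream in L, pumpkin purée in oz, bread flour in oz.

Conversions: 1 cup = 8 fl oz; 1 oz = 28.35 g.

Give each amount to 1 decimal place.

chopped walnuts: 22.7 g; heavy cream: 0.3 L; pumpkin purée: 1.8 oz; bread flour: 6.3 oz

Scaling factor: 4/10 = 2/5 = 0.4.
chopped walnuts: 2 oz × 2/5 × 28.35 g/oz ≈ 22.7 g
heavy cream: 0.75 L × 2/5 = 0.3 L
pumpkin purée: 125 g × 2/5 ÷ 28.35 g/oz ≈ 1.8 oz
bread flour: 450 g × 2/5 ÷ 28.35 g/oz ≈ 6.3 oz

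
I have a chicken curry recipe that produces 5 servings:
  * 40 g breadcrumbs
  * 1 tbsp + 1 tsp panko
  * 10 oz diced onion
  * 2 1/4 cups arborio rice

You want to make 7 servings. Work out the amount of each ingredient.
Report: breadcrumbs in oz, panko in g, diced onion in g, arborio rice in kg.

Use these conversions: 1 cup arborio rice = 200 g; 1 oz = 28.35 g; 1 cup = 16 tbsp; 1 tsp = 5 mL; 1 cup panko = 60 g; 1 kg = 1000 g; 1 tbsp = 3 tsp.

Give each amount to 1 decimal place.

Scaling factor: 7/5 = 1.4.
breadcrumbs: 40 g × 7/5 ÷ 28.35 g/oz ≈ 2.0 oz
panko: (1 tbsp + 1 tsp = 4/3 tbsp) × 7/5 ÷ 16 tbsp/cup × 60 g/cup = 7.0 g
diced onion: 10 oz × 7/5 × 28.35 g/oz = 396.9 g
arborio rice: 2.25 cup × 7/5 × 200 g/cup ÷ 1000 g/kg ≈ 0.6 kg

breadcrumbs: 2.0 oz; panko: 7.0 g; diced onion: 396.9 g; arborio rice: 0.6 kg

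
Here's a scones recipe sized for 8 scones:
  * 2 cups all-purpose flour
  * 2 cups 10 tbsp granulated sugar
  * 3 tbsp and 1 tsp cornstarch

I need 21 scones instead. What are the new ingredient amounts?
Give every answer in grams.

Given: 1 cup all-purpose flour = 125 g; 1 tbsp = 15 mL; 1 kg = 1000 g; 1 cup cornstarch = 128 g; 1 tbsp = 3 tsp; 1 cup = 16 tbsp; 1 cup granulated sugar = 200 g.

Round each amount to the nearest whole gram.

Scaling factor: 21/8 = 2.625.
all-purpose flour: 2 cup × 21/8 × 125 g/cup ≈ 656 g
granulated sugar: (2 cup + 10 tbsp = 2.625 cup) × 21/8 × 200 g/cup ≈ 1378 g
cornstarch: (3 tbsp + 1 tsp = 10/3 tbsp) × 21/8 ÷ 16 tbsp/cup × 128 g/cup = 70 g

all-purpose flour: 656 g; granulated sugar: 1378 g; cornstarch: 70 g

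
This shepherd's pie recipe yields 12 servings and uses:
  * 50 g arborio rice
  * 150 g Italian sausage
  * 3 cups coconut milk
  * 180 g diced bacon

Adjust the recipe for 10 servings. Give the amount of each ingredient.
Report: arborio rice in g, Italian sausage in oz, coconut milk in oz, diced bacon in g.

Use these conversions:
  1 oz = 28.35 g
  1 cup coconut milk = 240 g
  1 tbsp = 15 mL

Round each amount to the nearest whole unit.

Scaling factor: 10/12 = 5/6.
arborio rice: 50 g × 5/6 ≈ 42 g
Italian sausage: 150 g × 5/6 ÷ 28.35 g/oz ≈ 4 oz
coconut milk: 3 cup × 5/6 × 240 g/cup ÷ 28.35 g/oz ≈ 21 oz
diced bacon: 180 g × 5/6 = 150 g

arborio rice: 42 g; Italian sausage: 4 oz; coconut milk: 21 oz; diced bacon: 150 g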